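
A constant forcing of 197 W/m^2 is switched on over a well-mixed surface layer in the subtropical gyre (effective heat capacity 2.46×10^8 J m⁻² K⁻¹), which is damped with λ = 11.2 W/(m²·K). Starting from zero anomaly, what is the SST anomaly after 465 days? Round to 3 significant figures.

Areal heat capacity C = 2.46×10^8 J m⁻² K⁻¹ (given).
τ = C / λ = 2.46×10^8 / 11.2 = 2.20×10^7 s.
Equilibrium anomaly ΔT_eq = F / λ = 197 / 11.2 = 17.6 K.
t = 465 days = 4.02×10^7 s, so t/τ = 1.83.
ΔT(t) = ΔT_eq (1 − e^(−t/τ)) = 17.6 × (1 − e^−1.83) = 14.8 K.

14.8 K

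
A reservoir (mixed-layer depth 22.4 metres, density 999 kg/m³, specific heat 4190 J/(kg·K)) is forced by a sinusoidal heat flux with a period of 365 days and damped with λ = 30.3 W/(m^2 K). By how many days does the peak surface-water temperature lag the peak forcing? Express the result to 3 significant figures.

32.1 days

Areal heat capacity C = ρ c_p D = 999 × 4190 × 22.4 = 9.38×10^7 J/(m^2 K).
ω = 2π / 3.15×10^7 s = 1.99×10^-7 s⁻¹.
Phase lag φ = arctan(Cω/λ) = arctan(18.7/30.3) = 0.552 rad.
Time lag = φ / ω = 0.552 / 1.99×10^-7 = 2.77×10^6 s = 32.1 days.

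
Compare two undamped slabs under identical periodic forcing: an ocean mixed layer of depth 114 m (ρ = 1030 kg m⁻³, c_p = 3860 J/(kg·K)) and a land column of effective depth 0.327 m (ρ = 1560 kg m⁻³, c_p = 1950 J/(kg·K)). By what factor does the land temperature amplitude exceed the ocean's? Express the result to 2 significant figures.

460

C_ocean = 1030 × 3860 × 114 = 4.53×10^8 J/(m²·K).
C_land = 1560 × 1950 × 0.327 = 9.95×10^5 J/(m²·K).
Undamped amplitude ∝ 1/C, so A_land/A_ocean = C_ocean/C_land = 456.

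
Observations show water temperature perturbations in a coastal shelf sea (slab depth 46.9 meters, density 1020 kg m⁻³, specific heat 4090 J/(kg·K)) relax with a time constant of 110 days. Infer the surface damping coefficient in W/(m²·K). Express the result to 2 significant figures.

Areal heat capacity C = ρ c_p D = 1020 × 4090 × 46.9 = 1.96×10^8 J/(m^2 K).
τ = 110 days = 9.50×10^6 s.
λ = C / τ = 1.96×10^8 / 9.50×10^6 = 20.6 W/(m²·K).

21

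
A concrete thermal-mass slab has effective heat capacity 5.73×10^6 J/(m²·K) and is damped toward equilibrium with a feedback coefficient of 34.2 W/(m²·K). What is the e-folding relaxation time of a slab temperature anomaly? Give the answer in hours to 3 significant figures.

Areal heat capacity C = 5.73×10^6 J/(m²·K) (given).
Relaxation time τ = C / λ = 5.73×10^6 / 34.2 = 1.68×10^5 s.
In hours: 1.68×10^5 s / (3600 s/hour) = 46.5 hours.

46.5 hours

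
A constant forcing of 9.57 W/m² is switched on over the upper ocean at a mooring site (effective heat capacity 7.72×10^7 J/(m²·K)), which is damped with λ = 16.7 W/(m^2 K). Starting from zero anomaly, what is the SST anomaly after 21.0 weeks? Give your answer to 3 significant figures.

Areal heat capacity C = 7.72×10^7 J/(m²·K) (given).
τ = C / λ = 7.72×10^7 / 16.7 = 4.62×10^6 s.
Equilibrium anomaly ΔT_eq = F / λ = 9.57 / 16.7 = 0.573 K.
t = 21.0 weeks = 1.27×10^7 s, so t/τ = 2.75.
ΔT(t) = ΔT_eq (1 − e^(−t/τ)) = 0.573 × (1 − e^−2.75) = 0.536 K.

0.536 K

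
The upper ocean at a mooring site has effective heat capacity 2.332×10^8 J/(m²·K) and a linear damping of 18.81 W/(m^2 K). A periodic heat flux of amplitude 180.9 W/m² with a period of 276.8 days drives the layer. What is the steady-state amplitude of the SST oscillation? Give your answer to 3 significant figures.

2.82 K

Areal heat capacity C = 2.332×10^8 J/(m²·K) (given).
Angular frequency ω = 2π / T = 2π / 2.39×10^7 s = 2.63×10^-7 s⁻¹.
√((Cω)² + λ²) = √((61.3)² + 18.81²) = 64.1 W/(m²·K).
Amplitude A = F₀ / √((Cω)²+λ²) = 180.9 / 64.1 = 2.82 K.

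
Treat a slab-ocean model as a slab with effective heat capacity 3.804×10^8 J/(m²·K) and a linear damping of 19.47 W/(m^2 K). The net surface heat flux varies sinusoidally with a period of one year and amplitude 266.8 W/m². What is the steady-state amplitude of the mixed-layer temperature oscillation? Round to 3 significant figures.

Areal heat capacity C = 3.804×10^8 J/(m²·K) (given).
Angular frequency ω = 2π / T = 2π / 3.15×10^7 s = 1.99×10^-7 s⁻¹.
√((Cω)² + λ²) = √((75.8)² + 19.47²) = 78.3 W/(m²·K).
Amplitude A = F₀ / √((Cω)²+λ²) = 266.8 / 78.3 = 3.41 K.

3.41 K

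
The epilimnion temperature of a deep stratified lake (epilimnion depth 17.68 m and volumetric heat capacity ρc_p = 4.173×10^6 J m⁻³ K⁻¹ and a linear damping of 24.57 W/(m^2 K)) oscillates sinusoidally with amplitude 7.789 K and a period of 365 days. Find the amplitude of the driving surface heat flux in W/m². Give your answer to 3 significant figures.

Areal heat capacity C = ρc_p × D = 4.173×10^6 × 17.68 = 7.38×10^7 J/(m²·K).
ω = 2π / 3.15×10^7 s = 1.99×10^-7 s⁻¹.
√((Cω)² + λ²) = √((14.7)² + 24.57²) = 28.6 W/(m²·K).
F₀ = A × √((Cω)²+λ²) = 7.789 × 28.6 = 223 W/m².

223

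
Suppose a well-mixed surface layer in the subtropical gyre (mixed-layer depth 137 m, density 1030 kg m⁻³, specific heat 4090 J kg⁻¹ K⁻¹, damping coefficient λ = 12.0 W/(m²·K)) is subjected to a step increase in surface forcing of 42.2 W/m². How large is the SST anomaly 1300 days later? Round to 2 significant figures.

3.2 K

Areal heat capacity C = ρ c_p D = 1030 × 4090 × 137 = 5.77×10^8 J/(m^2 K).
τ = C / λ = 5.77×10^8 / 12.0 = 4.81×10^7 s.
Equilibrium anomaly ΔT_eq = F / λ = 42.2 / 12.0 = 3.52 K.
t = 1300 days = 1.12×10^8 s, so t/τ = 2.34.
ΔT(t) = ΔT_eq (1 − e^(−t/τ)) = 3.52 × (1 − e^−2.34) = 3.18 K.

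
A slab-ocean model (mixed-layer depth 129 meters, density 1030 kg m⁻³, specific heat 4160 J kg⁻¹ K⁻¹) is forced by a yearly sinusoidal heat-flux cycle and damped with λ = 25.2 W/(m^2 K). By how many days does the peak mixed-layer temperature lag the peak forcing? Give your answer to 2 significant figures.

Areal heat capacity C = ρ c_p D = 1030 × 4160 × 129 = 5.53×10^8 J m⁻² K⁻¹.
ω = 2π / 3.15×10^7 s = 1.99×10^-7 s⁻¹.
Phase lag φ = arctan(Cω/λ) = arctan(110/25.2) = 1.35 rad.
Time lag = φ / ω = 1.35 / 1.99×10^-7 = 6.75×10^6 s = 78.2 days.

78 days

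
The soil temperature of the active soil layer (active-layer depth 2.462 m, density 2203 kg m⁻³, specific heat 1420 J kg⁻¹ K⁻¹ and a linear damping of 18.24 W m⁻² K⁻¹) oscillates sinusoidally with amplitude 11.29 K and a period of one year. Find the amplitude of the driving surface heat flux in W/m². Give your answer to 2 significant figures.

210

Areal heat capacity C = ρ c_p D = 2203 × 1420 × 2.462 = 7.70×10^6 J m⁻² K⁻¹.
ω = 2π / 3.15×10^7 s = 1.99×10^-7 s⁻¹.
√((Cω)² + λ²) = √((1.53)² + 18.24²) = 18.3 W/(m²·K).
F₀ = A × √((Cω)²+λ²) = 11.29 × 18.3 = 207 W/m².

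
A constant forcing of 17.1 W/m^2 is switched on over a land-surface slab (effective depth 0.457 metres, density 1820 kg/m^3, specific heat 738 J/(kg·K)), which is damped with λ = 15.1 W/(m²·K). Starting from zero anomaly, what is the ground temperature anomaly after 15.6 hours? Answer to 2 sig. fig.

Areal heat capacity C = ρ c_p D = 1820 × 738 × 0.457 = 6.14×10^5 J/(m^2 K).
τ = C / λ = 6.14×10^5 / 15.1 = 40700 s.
Equilibrium anomaly ΔT_eq = F / λ = 17.1 / 15.1 = 1.13 K.
t = 15.6 hours = 56200 s, so t/τ = 1.38.
ΔT(t) = ΔT_eq (1 − e^(−t/τ)) = 1.13 × (1 − e^−1.38) = 0.848 K.

0.85 K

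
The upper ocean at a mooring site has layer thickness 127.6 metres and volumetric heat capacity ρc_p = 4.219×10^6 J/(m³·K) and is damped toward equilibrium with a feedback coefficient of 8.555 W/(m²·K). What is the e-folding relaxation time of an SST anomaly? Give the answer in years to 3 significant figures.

1.99 years

Areal heat capacity C = ρc_p × D = 4.219×10^6 × 127.6 = 5.38×10^8 J/(m²·K).
Relaxation time τ = C / λ = 5.38×10^8 / 8.555 = 6.29×10^7 s.
In years: 6.29×10^7 s / (3.156×10^7 s/year) = 1.99 years.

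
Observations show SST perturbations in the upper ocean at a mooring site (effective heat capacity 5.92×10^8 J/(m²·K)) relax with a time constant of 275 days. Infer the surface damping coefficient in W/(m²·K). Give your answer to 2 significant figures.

25

Areal heat capacity C = 5.92×10^8 J/(m²·K) (given).
τ = 275 days = 2.38×10^7 s.
λ = C / τ = 5.92×10^8 / 2.38×10^7 = 24.9 W/(m²·K).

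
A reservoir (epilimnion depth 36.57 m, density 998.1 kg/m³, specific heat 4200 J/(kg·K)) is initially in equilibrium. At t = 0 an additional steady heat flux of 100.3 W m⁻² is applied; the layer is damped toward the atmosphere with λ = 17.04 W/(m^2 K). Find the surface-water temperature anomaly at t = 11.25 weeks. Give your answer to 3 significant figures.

3.12 K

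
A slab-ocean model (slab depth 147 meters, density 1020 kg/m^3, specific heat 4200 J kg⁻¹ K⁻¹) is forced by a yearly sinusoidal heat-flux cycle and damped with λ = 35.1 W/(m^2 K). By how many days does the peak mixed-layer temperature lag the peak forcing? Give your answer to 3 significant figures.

Areal heat capacity C = ρ c_p D = 1020 × 4200 × 147 = 6.30×10^8 J/(m^2 K).
ω = 2π / 3.15×10^7 s = 1.99×10^-7 s⁻¹.
Phase lag φ = arctan(Cω/λ) = arctan(125/35.1) = 1.30 rad.
Time lag = φ / ω = 1.30 / 1.99×10^-7 = 6.51×10^6 s = 75.4 days.

75.4 days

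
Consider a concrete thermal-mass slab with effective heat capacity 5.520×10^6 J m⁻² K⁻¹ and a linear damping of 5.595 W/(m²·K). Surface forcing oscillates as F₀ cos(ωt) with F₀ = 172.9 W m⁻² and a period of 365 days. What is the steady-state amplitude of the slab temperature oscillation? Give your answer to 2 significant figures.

Areal heat capacity C = 5.520×10^6 J m⁻² K⁻¹ (given).
Angular frequency ω = 2π / T = 2π / 3.15×10^7 s = 1.99×10^-7 s⁻¹.
√((Cω)² + λ²) = √((1.10)² + 5.595²) = 5.70 W/(m²·K).
Amplitude A = F₀ / √((Cω)²+λ²) = 172.9 / 5.70 = 30.3 K.

30 K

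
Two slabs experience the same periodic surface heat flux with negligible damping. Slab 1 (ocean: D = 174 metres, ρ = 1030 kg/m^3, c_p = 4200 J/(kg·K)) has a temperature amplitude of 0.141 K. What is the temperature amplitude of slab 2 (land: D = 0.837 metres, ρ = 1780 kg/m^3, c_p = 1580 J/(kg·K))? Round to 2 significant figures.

C_ocean = 7.53×10^8 J/(m²·K); C_land = 2.35×10^6 J/(m²·K).
A ∝ 1/C ⇒ A_land = A_ocean × C_ocean/C_land = 0.141 × 320 = 45.1 K.

45 K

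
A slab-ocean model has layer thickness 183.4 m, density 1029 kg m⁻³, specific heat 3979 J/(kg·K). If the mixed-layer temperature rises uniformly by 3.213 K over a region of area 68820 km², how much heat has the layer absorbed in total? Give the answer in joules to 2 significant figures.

1.7×10^20 J

Areal heat capacity C = ρ c_p D = 1029 × 3979 × 183.4 = 7.51×10^8 J/(m^2 K).
Heat per unit area: q = C ΔT = 7.51×10^8 × 3.213 = 2.41×10^9 J/m².
Total heat: Q = q × A = 2.41×10^9 × (68820 × 10⁶ m²) = 1.66×10^20 J.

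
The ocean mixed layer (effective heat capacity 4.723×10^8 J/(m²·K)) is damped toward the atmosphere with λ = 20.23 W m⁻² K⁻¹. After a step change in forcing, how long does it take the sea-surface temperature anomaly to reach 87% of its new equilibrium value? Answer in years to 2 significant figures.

Areal heat capacity C = 4.723×10^8 J/(m²·K) (given).
τ = C / λ = 4.72×10^8 / 20.23 = 2.33×10^7 s.
Fraction reached: 1 − e^(−t/τ) = 0.87 ⇒ t = −τ ln(1 − 0.87) = τ × 2.04.
t = 4.76×10^7 s = 1.51 years.

1.5 years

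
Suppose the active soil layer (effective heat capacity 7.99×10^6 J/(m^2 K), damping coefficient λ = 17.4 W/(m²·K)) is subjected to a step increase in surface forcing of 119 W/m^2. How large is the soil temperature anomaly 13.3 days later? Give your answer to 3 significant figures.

6.28 K

Areal heat capacity C = 7.99×10^6 J/(m^2 K) (given).
τ = C / λ = 7.99×10^6 / 17.4 = 4.59×10^5 s.
Equilibrium anomaly ΔT_eq = F / λ = 119 / 17.4 = 6.84 K.
t = 13.3 days = 1.15×10^6 s, so t/τ = 2.50.
ΔT(t) = ΔT_eq (1 − e^(−t/τ)) = 6.84 × (1 − e^−2.50) = 6.28 K.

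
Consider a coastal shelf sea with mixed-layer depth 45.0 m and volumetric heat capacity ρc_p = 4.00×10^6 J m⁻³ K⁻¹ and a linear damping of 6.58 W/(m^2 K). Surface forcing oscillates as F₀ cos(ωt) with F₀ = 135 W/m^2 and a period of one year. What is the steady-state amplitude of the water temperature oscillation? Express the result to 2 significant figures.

Areal heat capacity C = ρc_p × D = 4.00×10^6 × 45.0 = 1.80×10^8 J m⁻² K⁻¹.
Angular frequency ω = 2π / T = 2π / 3.15×10^7 s = 1.99×10^-7 s⁻¹.
√((Cω)² + λ²) = √((35.9)² + 6.58²) = 36.5 W/(m²·K).
Amplitude A = F₀ / √((Cω)²+λ²) = 135 / 36.5 = 3.70 K.

3.7 K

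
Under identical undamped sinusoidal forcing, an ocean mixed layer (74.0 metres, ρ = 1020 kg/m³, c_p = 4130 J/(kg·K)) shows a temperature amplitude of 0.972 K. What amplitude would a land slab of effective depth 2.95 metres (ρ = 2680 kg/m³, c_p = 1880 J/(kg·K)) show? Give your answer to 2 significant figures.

20 K

C_ocean = 3.12×10^8 J/(m²·K); C_land = 1.49×10^7 J/(m²·K).
A ∝ 1/C ⇒ A_land = A_ocean × C_ocean/C_land = 0.972 × 21.0 = 20.4 K.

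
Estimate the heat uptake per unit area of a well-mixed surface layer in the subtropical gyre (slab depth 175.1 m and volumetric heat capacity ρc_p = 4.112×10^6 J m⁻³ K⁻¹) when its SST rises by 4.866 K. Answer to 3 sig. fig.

Areal heat capacity C = ρc_p × D = 4.112×10^6 × 175.1 = 7.20×10^8 J/(m²·K).
ΔQ = C ΔT = 7.20×10^8 × 4.866 = 3.50×10^9 J/m².

3.50×10^9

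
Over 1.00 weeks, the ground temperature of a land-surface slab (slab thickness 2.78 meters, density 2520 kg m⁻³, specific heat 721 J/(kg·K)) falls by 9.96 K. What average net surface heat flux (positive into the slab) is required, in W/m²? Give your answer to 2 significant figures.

Areal heat capacity C = ρ c_p D = 2520 × 721 × 2.78 = 5.05×10^6 J/(m²·K).
Required heat per unit area: Q = C ΔT = 5.05×10^6 × -9.96 = -5.03×10^7 J/m².
Flux F = Q / Δt = -5.03×10^7 / 6.05×10^5 s = -83.2 W/m².

-83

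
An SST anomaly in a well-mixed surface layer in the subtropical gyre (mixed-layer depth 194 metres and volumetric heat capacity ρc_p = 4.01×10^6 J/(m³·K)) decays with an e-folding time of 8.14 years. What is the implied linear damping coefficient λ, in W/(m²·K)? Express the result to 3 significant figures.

Areal heat capacity C = ρc_p × D = 4.01×10^6 × 194 = 7.78×10^8 J/(m²·K).
τ = 8.14 years = 2.57×10^8 s.
λ = C / τ = 7.78×10^8 / 2.57×10^8 = 3.03 W/(m²·K).

3.03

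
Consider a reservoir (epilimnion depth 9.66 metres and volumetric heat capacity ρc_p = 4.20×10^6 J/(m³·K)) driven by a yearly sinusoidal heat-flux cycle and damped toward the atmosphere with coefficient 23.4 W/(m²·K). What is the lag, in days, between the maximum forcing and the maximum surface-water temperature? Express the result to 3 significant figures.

19.3 days

Areal heat capacity C = ρc_p × D = 4.20×10^6 × 9.66 = 4.06×10^7 J/(m^2 K).
ω = 2π / 3.15×10^7 s = 1.99×10^-7 s⁻¹.
Phase lag φ = arctan(Cω/λ) = arctan(8.08/23.4) = 0.333 rad.
Time lag = φ / ω = 0.333 / 1.99×10^-7 = 1.67×10^6 s = 19.3 days.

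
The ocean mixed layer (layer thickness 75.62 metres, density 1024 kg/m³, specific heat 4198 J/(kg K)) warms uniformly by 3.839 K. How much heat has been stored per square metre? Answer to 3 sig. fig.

Areal heat capacity C = ρ c_p D = 1024 × 4198 × 75.62 = 3.25×10^8 J/(m²·K).
ΔQ = C ΔT = 3.25×10^8 × 3.839 = 1.25×10^9 J/m².

1.25×10^9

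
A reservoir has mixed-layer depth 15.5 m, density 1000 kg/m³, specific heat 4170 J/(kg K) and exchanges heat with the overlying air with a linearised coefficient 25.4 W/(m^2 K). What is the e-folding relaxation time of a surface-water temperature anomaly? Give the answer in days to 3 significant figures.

29.5 days

Areal heat capacity C = ρ c_p D = 1000 × 4170 × 15.5 = 6.46×10^7 J m⁻² K⁻¹.
Relaxation time τ = C / λ = 6.46×10^7 / 25.4 = 2.54×10^6 s.
In days: 2.54×10^6 s / (86400 s/day) = 29.5 days.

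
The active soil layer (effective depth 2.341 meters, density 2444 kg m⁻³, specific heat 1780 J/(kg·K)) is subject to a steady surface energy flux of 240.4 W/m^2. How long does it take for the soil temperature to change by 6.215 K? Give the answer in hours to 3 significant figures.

Areal heat capacity C = ρ c_p D = 2444 × 1780 × 2.341 = 1.02×10^7 J/(m²·K).
Time required: Δt = C ΔT / F = 1.02×10^7 × 6.215 / 240.4 = 2.63×10^5 s.
In hours: 2.63×10^5 s / (3600 s/hour) = 73.1 hours.

73.1 hours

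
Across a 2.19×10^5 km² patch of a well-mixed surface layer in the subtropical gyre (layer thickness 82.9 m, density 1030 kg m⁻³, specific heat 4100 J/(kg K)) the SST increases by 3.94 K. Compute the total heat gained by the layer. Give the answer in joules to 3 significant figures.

3.02×10^20 J

Areal heat capacity C = ρ c_p D = 1030 × 4100 × 82.9 = 3.50×10^8 J m⁻² K⁻¹.
Heat per unit area: q = C ΔT = 3.50×10^8 × 3.94 = 1.38×10^9 J/m².
Total heat: Q = q × A = 1.38×10^9 × (2.19×10^5 × 10⁶ m²) = 3.02×10^20 J.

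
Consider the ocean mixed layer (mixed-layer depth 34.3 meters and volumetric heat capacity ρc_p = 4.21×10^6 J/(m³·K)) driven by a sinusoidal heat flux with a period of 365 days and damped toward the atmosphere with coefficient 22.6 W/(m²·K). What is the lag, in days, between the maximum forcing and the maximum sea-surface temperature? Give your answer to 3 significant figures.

52.6 days

Areal heat capacity C = ρc_p × D = 4.21×10^6 × 34.3 = 1.44×10^8 J/(m^2 K).
ω = 2π / 3.15×10^7 s = 1.99×10^-7 s⁻¹.
Phase lag φ = arctan(Cω/λ) = arctan(28.8/22.6) = 0.905 rad.
Time lag = φ / ω = 0.905 / 1.99×10^-7 = 4.54×10^6 s = 52.6 days.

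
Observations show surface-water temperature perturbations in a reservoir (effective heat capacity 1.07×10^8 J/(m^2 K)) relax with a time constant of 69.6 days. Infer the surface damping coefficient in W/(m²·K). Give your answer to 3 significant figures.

Areal heat capacity C = 1.07×10^8 J/(m^2 K) (given).
τ = 69.6 days = 6.01×10^6 s.
λ = C / τ = 1.07×10^8 / 6.01×10^6 = 17.8 W/(m²·K).

17.8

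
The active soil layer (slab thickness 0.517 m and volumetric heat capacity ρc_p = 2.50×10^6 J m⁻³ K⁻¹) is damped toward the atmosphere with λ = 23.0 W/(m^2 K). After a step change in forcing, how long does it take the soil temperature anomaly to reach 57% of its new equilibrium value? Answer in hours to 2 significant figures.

13 hours

Areal heat capacity C = ρc_p × D = 2.50×10^6 × 0.517 = 1.29×10^6 J m⁻² K⁻¹.
τ = C / λ = 1.29×10^6 / 23.0 = 56200 s.
Fraction reached: 1 − e^(−t/τ) = 0.57 ⇒ t = −τ ln(1 − 0.57) = τ × 0.844.
t = 47400 s = 13.2 hours.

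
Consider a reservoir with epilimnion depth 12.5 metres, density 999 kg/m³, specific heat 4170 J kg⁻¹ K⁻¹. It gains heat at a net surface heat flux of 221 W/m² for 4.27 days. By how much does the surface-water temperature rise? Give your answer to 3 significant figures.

1.57 K

Areal heat capacity C = ρ c_p D = 999 × 4170 × 12.5 = 5.21×10^7 J/(m^2 K).
Net heat input Q = F Δt = 221 × (4.27 days × 86400 s/day) = 8.15×10^7 J/m².
ΔT = Q / C = 8.15×10^7 / 5.21×10^7 = 1.57 K.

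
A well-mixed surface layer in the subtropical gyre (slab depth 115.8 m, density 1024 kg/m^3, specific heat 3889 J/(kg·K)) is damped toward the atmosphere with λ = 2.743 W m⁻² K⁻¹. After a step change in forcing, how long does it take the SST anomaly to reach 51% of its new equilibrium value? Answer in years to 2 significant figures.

Areal heat capacity C = ρ c_p D = 1024 × 3889 × 115.8 = 4.61×10^8 J/(m²·K).
τ = C / λ = 4.61×10^8 / 2.743 = 1.68×10^8 s.
Fraction reached: 1 − e^(−t/τ) = 0.51 ⇒ t = −τ ln(1 − 0.51) = τ × 0.713.
t = 1.20×10^8 s = 3.80 years.

3.8 years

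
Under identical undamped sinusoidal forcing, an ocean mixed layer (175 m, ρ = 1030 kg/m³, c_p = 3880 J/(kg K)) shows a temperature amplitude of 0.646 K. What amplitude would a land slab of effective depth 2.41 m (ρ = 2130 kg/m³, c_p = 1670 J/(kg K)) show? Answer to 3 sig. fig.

C_ocean = 6.99×10^8 J/(m²·K); C_land = 8.57×10^6 J/(m²·K).
A ∝ 1/C ⇒ A_land = A_ocean × C_ocean/C_land = 0.646 × 81.6 = 52.7 K.

52.7 K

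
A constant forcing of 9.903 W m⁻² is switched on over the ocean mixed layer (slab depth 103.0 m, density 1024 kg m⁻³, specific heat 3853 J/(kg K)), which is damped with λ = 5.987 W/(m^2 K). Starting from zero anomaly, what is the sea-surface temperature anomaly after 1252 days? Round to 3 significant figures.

1.32 K

Areal heat capacity C = ρ c_p D = 1024 × 3853 × 103.0 = 4.06×10^8 J/(m^2 K).
τ = C / λ = 4.06×10^8 / 5.987 = 6.79×10^7 s.
Equilibrium anomaly ΔT_eq = F / λ = 9.903 / 5.987 = 1.65 K.
t = 1252 days = 1.08×10^8 s, so t/τ = 1.59.
ΔT(t) = ΔT_eq (1 − e^(−t/τ)) = 1.65 × (1 − e^−1.59) = 1.32 K.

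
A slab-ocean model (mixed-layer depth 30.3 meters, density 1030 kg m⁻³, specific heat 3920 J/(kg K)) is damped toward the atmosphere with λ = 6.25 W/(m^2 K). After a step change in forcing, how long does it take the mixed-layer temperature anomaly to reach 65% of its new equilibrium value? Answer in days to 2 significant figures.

240 days

Areal heat capacity C = ρ c_p D = 1030 × 3920 × 30.3 = 1.22×10^8 J m⁻² K⁻¹.
τ = C / λ = 1.22×10^8 / 6.25 = 1.96×10^7 s.
Fraction reached: 1 − e^(−t/τ) = 0.65 ⇒ t = −τ ln(1 − 0.65) = τ × 1.05.
t = 2.05×10^7 s = 238 days.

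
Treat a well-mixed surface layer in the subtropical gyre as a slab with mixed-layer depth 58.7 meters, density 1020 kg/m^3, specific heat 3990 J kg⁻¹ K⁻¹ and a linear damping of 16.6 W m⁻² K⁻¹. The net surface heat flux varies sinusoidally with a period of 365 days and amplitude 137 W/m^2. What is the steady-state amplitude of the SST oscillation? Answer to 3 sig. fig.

2.72 K

Areal heat capacity C = ρ c_p D = 1020 × 3990 × 58.7 = 2.39×10^8 J/(m²·K).
Angular frequency ω = 2π / T = 2π / 3.15×10^7 s = 1.99×10^-7 s⁻¹.
√((Cω)² + λ²) = √((47.6)² + 16.6²) = 50.4 W/(m²·K).
Amplitude A = F₀ / √((Cω)²+λ²) = 137 / 50.4 = 2.72 K.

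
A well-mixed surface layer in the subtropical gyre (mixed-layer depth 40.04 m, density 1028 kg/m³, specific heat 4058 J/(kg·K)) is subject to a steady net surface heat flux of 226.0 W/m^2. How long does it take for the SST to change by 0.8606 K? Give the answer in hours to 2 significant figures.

Areal heat capacity C = ρ c_p D = 1028 × 4058 × 40.04 = 1.67×10^8 J/(m²·K).
Time required: Δt = C ΔT / F = 1.67×10^8 × 0.8606 / 226.0 = 6.36×10^5 s.
In hours: 6.36×10^5 s / (3600 s/hour) = 177 hours.

180 hours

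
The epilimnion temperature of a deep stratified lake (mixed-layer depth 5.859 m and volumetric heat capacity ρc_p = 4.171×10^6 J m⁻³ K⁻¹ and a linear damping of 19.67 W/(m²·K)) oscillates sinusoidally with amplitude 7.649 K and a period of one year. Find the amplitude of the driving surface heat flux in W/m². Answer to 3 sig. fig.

155

Areal heat capacity C = ρc_p × D = 4.171×10^6 × 5.859 = 2.44×10^7 J/(m^2 K).
ω = 2π / 3.15×10^7 s = 1.99×10^-7 s⁻¹.
√((Cω)² + λ²) = √((4.87)² + 19.67²) = 20.3 W/(m²·K).
F₀ = A × √((Cω)²+λ²) = 7.649 × 20.3 = 155 W/m².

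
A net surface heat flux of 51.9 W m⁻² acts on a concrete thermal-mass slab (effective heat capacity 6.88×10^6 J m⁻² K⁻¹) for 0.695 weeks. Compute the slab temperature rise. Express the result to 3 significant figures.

3.17 K

Areal heat capacity C = 6.88×10^6 J m⁻² K⁻¹ (given).
Net heat input Q = F Δt = 51.9 × (0.695 weeks × 6.048×10^5 s/week) = 2.18×10^7 J/m².
ΔT = Q / C = 2.18×10^7 / 6.88×10^6 = 3.17 K.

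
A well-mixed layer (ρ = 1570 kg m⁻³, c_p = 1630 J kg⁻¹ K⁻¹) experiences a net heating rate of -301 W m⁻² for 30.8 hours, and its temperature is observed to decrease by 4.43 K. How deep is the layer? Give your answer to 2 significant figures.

2.9 m

Heat input Q = F Δt = -301 × 1.11×10^5 s = -3.34×10^7 J/m².
Required areal heat capacity C = Q / ΔT = 7.53×10^6 J/(m²·K).
Depth D = C / (ρ c_p) = 7.53×10^6 / (1570 × 1630) = 2.94 m.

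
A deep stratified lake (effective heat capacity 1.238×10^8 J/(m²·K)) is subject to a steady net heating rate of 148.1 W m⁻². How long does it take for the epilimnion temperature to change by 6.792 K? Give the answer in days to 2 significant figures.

66 days

Areal heat capacity C = 1.238×10^8 J/(m²·K) (given).
Time required: Δt = C ΔT / F = 1.24×10^8 × 6.792 / 148.1 = 5.68×10^6 s.
In days: 5.68×10^6 s / (86400 s/day) = 65.7 days.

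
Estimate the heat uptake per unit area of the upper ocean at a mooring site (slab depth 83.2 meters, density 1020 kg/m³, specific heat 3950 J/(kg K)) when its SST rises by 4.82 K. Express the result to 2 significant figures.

1.6×10^9

Areal heat capacity C = ρ c_p D = 1020 × 3950 × 83.2 = 3.35×10^8 J/(m^2 K).
ΔQ = C ΔT = 3.35×10^8 × 4.82 = 1.62×10^9 J/m².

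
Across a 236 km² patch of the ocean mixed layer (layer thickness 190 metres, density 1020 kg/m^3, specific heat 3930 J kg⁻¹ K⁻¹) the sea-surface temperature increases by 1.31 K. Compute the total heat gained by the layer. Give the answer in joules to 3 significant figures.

2.35×10^17 J

Areal heat capacity C = ρ c_p D = 1020 × 3930 × 190 = 7.62×10^8 J/(m²·K).
Heat per unit area: q = C ΔT = 7.62×10^8 × 1.31 = 9.98×10^8 J/m².
Total heat: Q = q × A = 9.98×10^8 × (236 × 10⁶ m²) = 2.35×10^17 J.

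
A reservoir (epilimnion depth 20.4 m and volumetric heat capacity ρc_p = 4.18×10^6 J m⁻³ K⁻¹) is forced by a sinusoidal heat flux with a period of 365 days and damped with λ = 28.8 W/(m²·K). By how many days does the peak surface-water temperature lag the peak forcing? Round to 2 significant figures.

31 days

Areal heat capacity C = ρc_p × D = 4.18×10^6 × 20.4 = 8.53×10^7 J m⁻² K⁻¹.
ω = 2π / 3.15×10^7 s = 1.99×10^-7 s⁻¹.
Phase lag φ = arctan(Cω/λ) = arctan(17.0/28.8) = 0.533 rad.
Time lag = φ / ω = 0.533 / 1.99×10^-7 = 2.68×10^6 s = 31.0 days.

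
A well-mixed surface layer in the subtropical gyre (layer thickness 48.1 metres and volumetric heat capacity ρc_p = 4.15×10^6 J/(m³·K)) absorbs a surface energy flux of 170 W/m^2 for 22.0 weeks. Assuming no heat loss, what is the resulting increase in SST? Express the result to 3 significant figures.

11.3 K

Areal heat capacity C = ρc_p × D = 4.15×10^6 × 48.1 = 2.00×10^8 J/(m^2 K).
Net heat input Q = F Δt = 170 × (22.0 weeks × 6.048×10^5 s/week) = 2.26×10^9 J/m².
ΔT = Q / C = 2.26×10^9 / 2.00×10^8 = 11.3 K.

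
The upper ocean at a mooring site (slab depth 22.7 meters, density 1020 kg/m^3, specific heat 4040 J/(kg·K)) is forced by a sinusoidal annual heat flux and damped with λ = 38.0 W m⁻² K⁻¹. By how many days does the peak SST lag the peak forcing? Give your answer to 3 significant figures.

Areal heat capacity C = ρ c_p D = 1020 × 4040 × 22.7 = 9.35×10^7 J/(m²·K).
ω = 2π / 3.15×10^7 s = 1.99×10^-7 s⁻¹.
Phase lag φ = arctan(Cω/λ) = arctan(18.6/38.0) = 0.456 rad.
Time lag = φ / ω = 0.456 / 1.99×10^-7 = 2.29×10^6 s = 26.5 days.

26.5 days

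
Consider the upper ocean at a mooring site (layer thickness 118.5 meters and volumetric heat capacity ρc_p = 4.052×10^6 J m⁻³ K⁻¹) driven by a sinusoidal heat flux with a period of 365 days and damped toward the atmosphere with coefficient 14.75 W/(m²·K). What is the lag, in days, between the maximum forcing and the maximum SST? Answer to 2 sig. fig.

Areal heat capacity C = ρc_p × D = 4.052×10^6 × 118.5 = 4.80×10^8 J/(m²·K).
ω = 2π / 3.15×10^7 s = 1.99×10^-7 s⁻¹.
Phase lag φ = arctan(Cω/λ) = arctan(95.7/14.75) = 1.42 rad.
Time lag = φ / ω = 1.42 / 1.99×10^-7 = 7.12×10^6 s = 82.4 days.

82 days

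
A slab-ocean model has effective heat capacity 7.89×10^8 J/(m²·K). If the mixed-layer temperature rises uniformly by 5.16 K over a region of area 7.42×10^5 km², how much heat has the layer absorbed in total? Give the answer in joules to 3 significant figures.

Areal heat capacity C = 7.89×10^8 J/(m²·K) (given).
Heat per unit area: q = C ΔT = 7.89×10^8 × 5.16 = 4.07×10^9 J/m².
Total heat: Q = q × A = 4.07×10^9 × (7.42×10^5 × 10⁶ m²) = 3.02×10^21 J.

3.02×10^21 J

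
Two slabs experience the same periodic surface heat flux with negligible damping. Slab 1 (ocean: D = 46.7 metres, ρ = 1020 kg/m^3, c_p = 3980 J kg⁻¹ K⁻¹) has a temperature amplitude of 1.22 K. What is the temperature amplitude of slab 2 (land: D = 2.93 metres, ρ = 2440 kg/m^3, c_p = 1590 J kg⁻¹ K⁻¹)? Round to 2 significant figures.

C_ocean = 1.90×10^8 J/(m²·K); C_land = 1.14×10^7 J/(m²·K).
A ∝ 1/C ⇒ A_land = A_ocean × C_ocean/C_land = 1.22 × 16.7 = 20.3 K.

20 K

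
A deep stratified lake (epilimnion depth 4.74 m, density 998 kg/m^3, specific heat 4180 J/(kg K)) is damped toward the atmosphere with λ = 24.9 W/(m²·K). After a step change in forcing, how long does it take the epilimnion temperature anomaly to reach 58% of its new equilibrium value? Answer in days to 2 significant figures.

Areal heat capacity C = ρ c_p D = 998 × 4180 × 4.74 = 1.98×10^7 J/(m^2 K).
τ = C / λ = 1.98×10^7 / 24.9 = 7.94×10^5 s.
Fraction reached: 1 − e^(−t/τ) = 0.58 ⇒ t = −τ ln(1 − 0.58) = τ × 0.868.
t = 6.89×10^5 s = 7.97 days.

8.0 days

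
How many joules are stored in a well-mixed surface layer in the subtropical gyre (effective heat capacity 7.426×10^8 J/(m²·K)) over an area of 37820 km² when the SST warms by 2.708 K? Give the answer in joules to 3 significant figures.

7.61×10^19 J

Areal heat capacity C = 7.426×10^8 J/(m²·K) (given).
Heat per unit area: q = C ΔT = 7.43×10^8 × 2.708 = 2.01×10^9 J/m².
Total heat: Q = q × A = 2.01×10^9 × (37820 × 10⁶ m²) = 7.61×10^19 J.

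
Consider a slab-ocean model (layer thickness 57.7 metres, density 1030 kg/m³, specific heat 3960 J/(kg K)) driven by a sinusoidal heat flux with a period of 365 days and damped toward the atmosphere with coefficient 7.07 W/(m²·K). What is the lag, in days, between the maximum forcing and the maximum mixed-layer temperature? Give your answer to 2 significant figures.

Areal heat capacity C = ρ c_p D = 1030 × 3960 × 57.7 = 2.35×10^8 J/(m²·K).
ω = 2π / 3.15×10^7 s = 1.99×10^-7 s⁻¹.
Phase lag φ = arctan(Cω/λ) = arctan(46.9/7.07) = 1.42 rad.
Time lag = φ / ω = 1.42 / 1.99×10^-7 = 7.13×10^6 s = 82.6 days.

83 days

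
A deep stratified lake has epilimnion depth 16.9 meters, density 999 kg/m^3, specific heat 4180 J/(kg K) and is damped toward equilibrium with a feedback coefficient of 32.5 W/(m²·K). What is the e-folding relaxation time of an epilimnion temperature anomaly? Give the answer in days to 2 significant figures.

25 days

Areal heat capacity C = ρ c_p D = 999 × 4180 × 16.9 = 7.06×10^7 J/(m^2 K).
Relaxation time τ = C / λ = 7.06×10^7 / 32.5 = 2.17×10^6 s.
In days: 2.17×10^6 s / (86400 s/day) = 25.1 days.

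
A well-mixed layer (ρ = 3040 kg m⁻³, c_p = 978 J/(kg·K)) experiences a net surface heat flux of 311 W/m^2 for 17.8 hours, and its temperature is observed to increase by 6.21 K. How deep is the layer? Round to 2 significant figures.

1.1 m

Heat input Q = F Δt = 311 × 64100 s = 1.99×10^7 J/m².
Required areal heat capacity C = Q / ΔT = 3.21×10^6 J/(m²·K).
Depth D = C / (ρ c_p) = 3.21×10^6 / (3040 × 978) = 1.08 m.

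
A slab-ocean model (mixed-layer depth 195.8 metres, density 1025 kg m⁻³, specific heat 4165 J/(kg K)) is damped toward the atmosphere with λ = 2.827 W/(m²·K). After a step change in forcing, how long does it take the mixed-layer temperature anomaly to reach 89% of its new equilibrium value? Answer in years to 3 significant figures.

20.7 years

Areal heat capacity C = ρ c_p D = 1025 × 4165 × 195.8 = 8.36×10^8 J/(m²·K).
τ = C / λ = 8.36×10^8 / 2.827 = 2.96×10^8 s.
Fraction reached: 1 − e^(−t/τ) = 0.89 ⇒ t = −τ ln(1 − 0.89) = τ × 2.21.
t = 6.53×10^8 s = 20.7 years.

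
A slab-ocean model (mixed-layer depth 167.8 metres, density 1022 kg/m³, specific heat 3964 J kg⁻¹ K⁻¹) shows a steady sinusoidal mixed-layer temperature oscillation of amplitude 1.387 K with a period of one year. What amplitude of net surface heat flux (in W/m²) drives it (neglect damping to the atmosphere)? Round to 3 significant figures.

188

Areal heat capacity C = ρ c_p D = 1022 × 3964 × 167.8 = 6.80×10^8 J m⁻² K⁻¹.
ω = 2π / 3.15×10^7 s = 1.99×10^-7 s⁻¹.
Cω = 6.80×10^8 × 1.99×10^-7 = 135 W/(m²·K).
F₀ = A × Cω = 1.387 × 135 = 188 W/m².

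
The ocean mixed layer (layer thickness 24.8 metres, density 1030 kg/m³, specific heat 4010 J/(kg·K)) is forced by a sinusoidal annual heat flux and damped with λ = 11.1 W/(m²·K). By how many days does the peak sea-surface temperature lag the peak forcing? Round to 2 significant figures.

62 days

Areal heat capacity C = ρ c_p D = 1030 × 4010 × 24.8 = 1.02×10^8 J m⁻² K⁻¹.
ω = 2π / 3.15×10^7 s = 1.99×10^-7 s⁻¹.
Phase lag φ = arctan(Cω/λ) = arctan(20.4/11.1) = 1.07 rad.
Time lag = φ / ω = 1.07 / 1.99×10^-7 = 5.38×10^6 s = 62.3 days.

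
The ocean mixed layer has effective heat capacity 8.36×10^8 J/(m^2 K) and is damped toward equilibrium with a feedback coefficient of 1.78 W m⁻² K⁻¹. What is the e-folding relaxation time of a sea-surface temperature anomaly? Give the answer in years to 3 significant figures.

14.9 years

Areal heat capacity C = 8.36×10^8 J/(m^2 K) (given).
Relaxation time τ = C / λ = 8.36×10^8 / 1.78 = 4.70×10^8 s.
In years: 4.70×10^8 s / (3.156×10^7 s/year) = 14.9 years.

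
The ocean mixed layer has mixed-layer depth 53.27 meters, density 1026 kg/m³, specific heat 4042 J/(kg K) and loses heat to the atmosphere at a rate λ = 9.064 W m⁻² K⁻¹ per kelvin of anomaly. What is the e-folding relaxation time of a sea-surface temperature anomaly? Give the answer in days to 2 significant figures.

280 days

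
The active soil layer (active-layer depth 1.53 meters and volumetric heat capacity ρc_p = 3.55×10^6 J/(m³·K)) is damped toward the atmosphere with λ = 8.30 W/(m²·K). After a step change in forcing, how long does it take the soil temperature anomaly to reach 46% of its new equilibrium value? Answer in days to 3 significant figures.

4.67 days

Areal heat capacity C = ρc_p × D = 3.55×10^6 × 1.53 = 5.43×10^6 J/(m^2 K).
τ = C / λ = 5.43×10^6 / 8.30 = 6.54×10^5 s.
Fraction reached: 1 − e^(−t/τ) = 0.46 ⇒ t = −τ ln(1 − 0.46) = τ × 0.616.
t = 4.03×10^5 s = 4.67 days.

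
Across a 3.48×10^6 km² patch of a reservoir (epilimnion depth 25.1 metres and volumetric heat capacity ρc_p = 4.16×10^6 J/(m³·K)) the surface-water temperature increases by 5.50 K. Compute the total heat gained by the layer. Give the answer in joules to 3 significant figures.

2.00×10^21 J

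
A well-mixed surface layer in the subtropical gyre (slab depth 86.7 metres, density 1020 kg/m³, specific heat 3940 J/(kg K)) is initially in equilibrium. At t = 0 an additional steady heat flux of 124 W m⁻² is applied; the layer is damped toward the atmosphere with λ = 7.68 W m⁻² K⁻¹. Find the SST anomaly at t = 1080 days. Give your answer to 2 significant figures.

14 K

Areal heat capacity C = ρ c_p D = 1020 × 3940 × 86.7 = 3.48×10^8 J m⁻² K⁻¹.
τ = C / λ = 3.48×10^8 / 7.68 = 4.54×10^7 s.
Equilibrium anomaly ΔT_eq = F / λ = 124 / 7.68 = 16.1 K.
t = 1080 days = 9.33×10^7 s, so t/τ = 2.06.
ΔT(t) = ΔT_eq (1 − e^(−t/τ)) = 16.1 × (1 − e^−2.06) = 14.1 K.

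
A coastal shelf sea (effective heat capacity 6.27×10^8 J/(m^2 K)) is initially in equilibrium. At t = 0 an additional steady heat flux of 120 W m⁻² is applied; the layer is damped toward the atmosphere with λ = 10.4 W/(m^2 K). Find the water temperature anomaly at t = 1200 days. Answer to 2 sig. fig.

Areal heat capacity C = 6.27×10^8 J/(m^2 K) (given).
τ = C / λ = 6.27×10^8 / 10.4 = 6.03×10^7 s.
Equilibrium anomaly ΔT_eq = F / λ = 120 / 10.4 = 11.5 K.
t = 1200 days = 1.04×10^8 s, so t/τ = 1.72.
ΔT(t) = ΔT_eq (1 − e^(−t/τ)) = 11.5 × (1 − e^−1.72) = 9.47 K.

9.5 K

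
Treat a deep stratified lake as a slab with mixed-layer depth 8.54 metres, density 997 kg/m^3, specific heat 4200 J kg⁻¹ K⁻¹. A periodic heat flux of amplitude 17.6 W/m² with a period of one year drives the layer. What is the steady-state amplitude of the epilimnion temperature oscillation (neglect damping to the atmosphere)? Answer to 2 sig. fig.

2.5 K

Areal heat capacity C = ρ c_p D = 997 × 4200 × 8.54 = 3.58×10^7 J/(m^2 K).
Angular frequency ω = 2π / T = 2π / 3.15×10^7 s = 1.99×10^-7 s⁻¹.
Cω = 3.58×10^7 × 1.99×10^-7 = 7.12 W/(m²·K).
Amplitude A = F₀ / (Cω) = 17.6 / 7.12 = 2.47 K.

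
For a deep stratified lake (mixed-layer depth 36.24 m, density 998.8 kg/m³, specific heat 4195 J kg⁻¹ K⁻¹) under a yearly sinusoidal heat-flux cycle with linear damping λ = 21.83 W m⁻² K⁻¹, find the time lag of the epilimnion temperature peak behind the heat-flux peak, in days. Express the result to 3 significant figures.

Areal heat capacity C = ρ c_p D = 998.8 × 4195 × 36.24 = 1.52×10^8 J/(m²·K).
ω = 2π / 3.15×10^7 s = 1.99×10^-7 s⁻¹.
Phase lag φ = arctan(Cω/λ) = arctan(30.3/21.83) = 0.946 rad.
Time lag = φ / ω = 0.946 / 1.99×10^-7 = 4.75×10^6 s = 54.9 days.

54.9 days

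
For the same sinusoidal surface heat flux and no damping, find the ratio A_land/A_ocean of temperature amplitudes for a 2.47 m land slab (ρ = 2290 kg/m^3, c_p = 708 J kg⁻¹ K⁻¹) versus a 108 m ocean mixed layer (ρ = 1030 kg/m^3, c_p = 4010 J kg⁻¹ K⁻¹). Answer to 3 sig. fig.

111

C_ocean = 1030 × 4010 × 108 = 4.46×10^8 J/(m²·K).
C_land = 2290 × 708 × 2.47 = 4.00×10^6 J/(m²·K).
Undamped amplitude ∝ 1/C, so A_land/A_ocean = C_ocean/C_land = 111.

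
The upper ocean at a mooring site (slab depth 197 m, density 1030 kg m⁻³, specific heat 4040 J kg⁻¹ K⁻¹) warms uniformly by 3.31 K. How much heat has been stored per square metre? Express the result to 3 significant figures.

Areal heat capacity C = ρ c_p D = 1030 × 4040 × 197 = 8.20×10^8 J/(m^2 K).
ΔQ = C ΔT = 8.20×10^8 × 3.31 = 2.71×10^9 J/m².

2.71×10^9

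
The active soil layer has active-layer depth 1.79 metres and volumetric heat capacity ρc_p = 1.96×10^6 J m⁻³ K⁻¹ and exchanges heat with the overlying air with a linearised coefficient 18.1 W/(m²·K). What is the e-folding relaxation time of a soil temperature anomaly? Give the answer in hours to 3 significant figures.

53.8 hours

Areal heat capacity C = ρc_p × D = 1.96×10^6 × 1.79 = 3.51×10^6 J/(m^2 K).
Relaxation time τ = C / λ = 3.51×10^6 / 18.1 = 1.94×10^5 s.
In hours: 1.94×10^5 s / (3600 s/hour) = 53.8 hours.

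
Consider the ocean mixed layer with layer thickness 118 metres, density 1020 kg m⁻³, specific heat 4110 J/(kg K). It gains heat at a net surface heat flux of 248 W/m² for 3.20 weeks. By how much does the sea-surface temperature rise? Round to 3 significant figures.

0.970 K

Areal heat capacity C = ρ c_p D = 1020 × 4110 × 118 = 4.95×10^8 J/(m^2 K).
Net heat input Q = F Δt = 248 × (3.20 weeks × 6.048×10^5 s/week) = 4.80×10^8 J/m².
ΔT = Q / C = 4.80×10^8 / 4.95×10^8 = 0.970 K.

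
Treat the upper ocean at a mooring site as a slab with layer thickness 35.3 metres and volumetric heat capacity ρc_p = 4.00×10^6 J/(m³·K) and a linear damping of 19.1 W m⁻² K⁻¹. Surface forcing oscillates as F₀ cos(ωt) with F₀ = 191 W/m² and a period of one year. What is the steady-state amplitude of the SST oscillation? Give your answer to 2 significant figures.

5.6 K

Areal heat capacity C = ρc_p × D = 4.00×10^6 × 35.3 = 1.41×10^8 J m⁻² K⁻¹.
Angular frequency ω = 2π / T = 2π / 3.15×10^7 s = 1.99×10^-7 s⁻¹.
√((Cω)² + λ²) = √((28.1)² + 19.1²) = 34.0 W/(m²·K).
Amplitude A = F₀ / √((Cω)²+λ²) = 191 / 34.0 = 5.62 K.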